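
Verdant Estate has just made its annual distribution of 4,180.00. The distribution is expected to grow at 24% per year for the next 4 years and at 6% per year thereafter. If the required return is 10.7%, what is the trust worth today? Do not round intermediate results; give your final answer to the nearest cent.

170798.47

D_1 = 5183.20000
D_2 = 6427.16800
D_3 = 7969.68832
D_4 = 9882.41352
Terminal value at year 4: TV = D_4×(1+g_2)/(r−g_2) = 10475.35833/0.047 = 222879.96442
P_0 = D_1/(1+r)^1 + D_2/(1+r)^2 + D_3/(1+r)^3 + D_4/(1+r)^4 + TV/(1+r)^4
    = 4682.20416 + 5244.74540 + 5874.87289 + 6580.70676 + 148415.93972 = 170798.46893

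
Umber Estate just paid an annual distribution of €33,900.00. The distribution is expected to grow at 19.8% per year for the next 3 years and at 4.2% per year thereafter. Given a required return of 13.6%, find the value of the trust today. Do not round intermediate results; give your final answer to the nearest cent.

€553942.92

D_1 = 40612.20000
D_2 = 48653.41560
D_3 = 58286.79189
Terminal value at year 3: TV = D_3×(1+g_2)/(r−g_2) = 60734.83715/0.094 = 646115.28881
P_0 = D_1/(1+r)^1 + D_2/(1+r)^2 + D_3/(1+r)^3 + TV/(1+r)^3
    = 35750.17606 + 37701.33003 + 39758.97304 + 440732.44587 = 553942.92500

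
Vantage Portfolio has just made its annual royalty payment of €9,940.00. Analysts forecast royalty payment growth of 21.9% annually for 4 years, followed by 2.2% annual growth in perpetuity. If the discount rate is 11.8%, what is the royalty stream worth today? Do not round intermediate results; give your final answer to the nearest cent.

D_1 = 12116.86000
D_2 = 14770.45234
D_3 = 18005.18140
D_4 = 21948.31613
Terminal value at year 4: TV = D_4×(1+g_2)/(r−g_2) = 22431.17908/0.096 = 233658.11546
P_0 = D_1/(1+r)^1 + D_2/(1+r)^2 + D_3/(1+r)^3 + D_4/(1+r)^4 + TV/(1+r)^4
    = 10837.97853 + 11817.08035 + 12884.63412 + 14048.63058 + 149559.37976 = 199147.70335

€199147.70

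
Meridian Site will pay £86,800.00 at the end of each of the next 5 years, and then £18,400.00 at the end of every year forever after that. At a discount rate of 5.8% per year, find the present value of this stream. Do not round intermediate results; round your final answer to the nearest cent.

PV of 5-year annuity: £86,800.00 × [1 − (1+0.058)^−5] / 0.058 = 367631.13659
Perpetuity value at year 5: £18,400.00 / 0.058 = 317241.37931
PV of perpetuity: 317241.37931 / (1+0.058)^5 = 239310.35496
Total PV = 367631.13659 + 239310.35496 = 606941.49156

£606941.49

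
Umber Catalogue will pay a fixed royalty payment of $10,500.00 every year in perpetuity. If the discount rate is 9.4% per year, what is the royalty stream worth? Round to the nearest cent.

$111702.13

Level perpetuity: PV = C / r = $10,500.00 / 0.094 = $111,702.13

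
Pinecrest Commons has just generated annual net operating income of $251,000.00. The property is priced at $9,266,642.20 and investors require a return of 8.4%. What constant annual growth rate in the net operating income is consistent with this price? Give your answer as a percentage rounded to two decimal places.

5.54%

P = D₀(1+g)/(r−g) ⇒ P(r−g) = D₀(1+g) ⇒ g(P+D₀) = P·r − D₀
g = (P·r − D₀)/(P + D₀) = ($9,266,642.20×0.084 − $251,000.00) / ($9,266,642.20 + $251,000.00) = 0.055413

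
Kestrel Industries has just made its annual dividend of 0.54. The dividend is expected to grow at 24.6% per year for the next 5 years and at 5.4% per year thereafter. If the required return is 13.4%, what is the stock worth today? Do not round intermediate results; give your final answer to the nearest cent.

15.01

D_1 = 0.67284
D_2 = 0.83836
D_3 = 1.04459
D_4 = 1.30157
D_5 = 1.62175
Terminal value at year 5: TV = D_5×(1+g_2)/(r−g_2) = 1.70932/0.08 = 21.36656
P_0 = D_1/(1+r)^1 + D_2/(1+r)^2 + D_3/(1+r)^3 + D_4/(1+r)^4 + D_5/(1+r)^5 + TV/(1+r)^5
    = 0.59333 + 0.65193 + 0.71632 + 0.78707 + 0.86481 + 11.39382 = 15.00729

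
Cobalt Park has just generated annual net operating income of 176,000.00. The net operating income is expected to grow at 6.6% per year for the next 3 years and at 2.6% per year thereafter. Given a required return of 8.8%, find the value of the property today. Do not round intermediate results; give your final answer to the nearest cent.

3246319.67

D_1 = 187616.00000
D_2 = 199998.65600
D_3 = 213198.56730
Terminal value at year 3: TV = D_3×(1+g_2)/(r−g_2) = 218741.73005/0.062 = 3528092.42009
P_0 = D_1/(1+r)^1 + D_2/(1+r)^2 + D_3/(1+r)^3 + TV/(1+r)^3
    = 172441.17647 + 168954.31445 + 165537.95882 + 2739386.22182 = 3246319.67156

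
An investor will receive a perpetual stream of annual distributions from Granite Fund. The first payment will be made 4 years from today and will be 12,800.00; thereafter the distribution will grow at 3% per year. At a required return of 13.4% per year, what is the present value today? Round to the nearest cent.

84399.03

Value at end of year 3: C₁ / (r − g) = 12,800.00 / (0.134 − 0.03) = 123,076.9231
Discount to today: PV = 123,076.9231 / (1 + 0.134)^3 = 123,076.9231 / 1.458274 = 84,399.03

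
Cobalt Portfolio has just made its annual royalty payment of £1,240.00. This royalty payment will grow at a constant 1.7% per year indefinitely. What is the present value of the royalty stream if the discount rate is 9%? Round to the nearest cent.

£17275.07

D₁ = D₀ × (1 + g) = £1,240.00 × 1.017 = £1,261.0800
Growing perpetuity: P = D₁ / (r − g) = £1,261.0800 / (0.09 − 0.017) = £17,275.07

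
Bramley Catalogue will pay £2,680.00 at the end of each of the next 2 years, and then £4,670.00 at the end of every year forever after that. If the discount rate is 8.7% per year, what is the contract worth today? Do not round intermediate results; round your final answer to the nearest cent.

PV of 2-year annuity: £2,680.00 × [1 − (1+0.087)^−2] / 0.087 = 4733.67192
Perpetuity value at year 2: £4,670.00 / 0.087 = 53678.16092
PV of perpetuity: 53678.16092 / (1+0.087)^2 = 45429.56096
Total PV = 4733.67192 + 45429.56096 = 50163.23289

£50163.23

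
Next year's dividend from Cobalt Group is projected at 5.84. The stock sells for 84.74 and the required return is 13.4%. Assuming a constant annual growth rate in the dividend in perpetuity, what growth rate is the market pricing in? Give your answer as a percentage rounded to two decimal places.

6.51%

P = D₁/(r−g) ⇒ g = r − D₁/P = 0.134 − 5.84/84.74 = 0.065083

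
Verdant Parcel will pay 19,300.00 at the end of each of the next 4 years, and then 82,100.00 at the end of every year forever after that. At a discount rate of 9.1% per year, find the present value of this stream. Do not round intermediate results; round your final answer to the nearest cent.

699189.17

PV of 4-year annuity: 19,300.00 × [1 − (1+0.091)^−4] / 0.091 = 62389.59627
Perpetuity value at year 4: 82,100.00 / 0.091 = 902197.80220
PV of perpetuity: 902197.80220 / (1+0.091)^4 = 636799.57143
Total PV = 62389.59627 + 636799.57143 = 699189.16770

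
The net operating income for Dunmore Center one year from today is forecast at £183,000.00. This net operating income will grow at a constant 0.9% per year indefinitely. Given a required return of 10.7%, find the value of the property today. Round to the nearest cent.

Growing perpetuity: P = D₁ / (r − g) = £183,000.0000 / (0.107 − 0.009) = £1,867,346.94

£1867346.94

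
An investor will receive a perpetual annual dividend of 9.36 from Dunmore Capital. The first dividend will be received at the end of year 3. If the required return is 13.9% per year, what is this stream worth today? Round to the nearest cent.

Value at end of year 2: C / r = 9.36 / 0.139 = 67.3381
Discount to today: PV = 67.3381 / (1 + 0.139)^2 = 67.3381 / 1.297321 = 51.91

51.91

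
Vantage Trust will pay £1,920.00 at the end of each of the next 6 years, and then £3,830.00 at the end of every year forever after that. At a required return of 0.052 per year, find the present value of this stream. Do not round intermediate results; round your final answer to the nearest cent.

PV of 6-year annuity: £1,920.00 × [1 − (1+0.052)^−6] / 0.052 = 9683.30630
Perpetuity value at year 6: £3,830.00 / 0.052 = 73653.84615
PV of perpetuity: 73653.84615 / (1+0.052)^6 = 54337.66744
Total PV = 9683.30630 + 54337.66744 = 64020.97374

£64020.97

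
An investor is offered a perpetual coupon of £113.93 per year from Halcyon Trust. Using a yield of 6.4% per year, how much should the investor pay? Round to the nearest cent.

£1780.16

Level perpetuity: PV = C / r = £113.93 / 0.064 = £1,780.16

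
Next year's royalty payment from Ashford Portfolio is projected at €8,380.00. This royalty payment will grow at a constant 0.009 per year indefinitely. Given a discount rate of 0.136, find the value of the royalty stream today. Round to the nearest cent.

Growing perpetuity: P = D₁ / (r − g) = €8,380.0000 / (0.136 − 0.009) = €65,984.25

€65984.25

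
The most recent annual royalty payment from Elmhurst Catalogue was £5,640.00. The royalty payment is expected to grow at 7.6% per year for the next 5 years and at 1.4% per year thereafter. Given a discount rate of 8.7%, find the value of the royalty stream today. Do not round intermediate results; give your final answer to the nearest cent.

£101812.74

D_1 = 6068.64000
D_2 = 6529.85664
D_3 = 7026.12574
D_4 = 7560.11130
D_5 = 8134.67976
Terminal value at year 5: TV = D_5×(1+g_2)/(r−g_2) = 8248.56528/0.073 = 112994.04489
P_0 = D_1/(1+r)^1 + D_2/(1+r)^2 + D_3/(1+r)^3 + D_4/(1+r)^4 + D_5/(1+r)^5 + TV/(1+r)^5
    = 5582.92548 + 5526.42854 + 5470.50332 + 5415.14404 + 5360.34497 + 74457.39455 = 101812.74089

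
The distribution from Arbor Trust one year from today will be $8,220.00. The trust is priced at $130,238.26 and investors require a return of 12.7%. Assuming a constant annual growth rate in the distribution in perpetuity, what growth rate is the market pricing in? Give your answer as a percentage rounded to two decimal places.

P = D₁/(r−g) ⇒ g = r − D₁/P = 0.127 − $8,220.00/$130,238.26 = 0.063885

6.39%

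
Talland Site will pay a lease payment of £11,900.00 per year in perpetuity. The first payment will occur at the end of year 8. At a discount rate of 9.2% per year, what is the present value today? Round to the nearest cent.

Value at end of year 7: C / r = £11,900.00 / 0.092 = £129,347.8261
Discount to today: PV = £129,347.8261 / (1 + 0.092)^7 = £129,347.8261 / 1.851648 = £69,855.51

£69855.51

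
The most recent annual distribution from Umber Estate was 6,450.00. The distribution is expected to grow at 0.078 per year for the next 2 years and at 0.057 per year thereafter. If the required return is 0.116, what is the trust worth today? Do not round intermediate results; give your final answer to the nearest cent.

120066.74

D_1 = 6953.10000
D_2 = 7495.44180
Terminal value at year 2: TV = D_2×(1+g_2)/(r−g_2) = 7922.68198/0.059 = 134282.74547
P_0 = D_1/(1+r)^1 + D_2/(1+r)^2 + TV/(1+r)^2
    = 6230.37634 + 6018.23091 + 107818.13687 = 120066.74412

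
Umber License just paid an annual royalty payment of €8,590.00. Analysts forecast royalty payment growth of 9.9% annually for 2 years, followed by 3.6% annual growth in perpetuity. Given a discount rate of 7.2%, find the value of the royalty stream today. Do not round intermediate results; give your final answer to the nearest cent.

D_1 = 9440.41000
D_2 = 10375.01059
Terminal value at year 2: TV = D_2×(1+g_2)/(r−g_2) = 10748.51097/0.036 = 298569.74920
P_0 = D_1/(1+r)^1 + D_2/(1+r)^2 + TV/(1+r)^2
    = 8806.35261 + 9028.15440 + 259810.22117 = 277644.72818

€277644.73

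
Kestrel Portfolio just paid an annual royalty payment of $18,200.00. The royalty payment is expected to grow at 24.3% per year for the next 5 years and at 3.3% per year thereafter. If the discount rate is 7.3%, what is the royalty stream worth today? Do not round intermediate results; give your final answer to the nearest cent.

$1125093.56

D_1 = 22622.60000
D_2 = 28119.89180
D_3 = 34953.02551
D_4 = 43446.61071
D_5 = 54004.13711
Terminal value at year 5: TV = D_5×(1+g_2)/(r−g_2) = 55786.27363/0.04 = 1394656.84079
P_0 = D_1/(1+r)^1 + D_2/(1+r)^2 + D_3/(1+r)^3 + D_4/(1+r)^4 + D_5/(1+r)^5 + TV/(1+r)^5
    = 21083.50419 + 24423.85435 + 28293.43052 + 32776.08028 + 37968.93550 + 980547.75921 = 1125093.56405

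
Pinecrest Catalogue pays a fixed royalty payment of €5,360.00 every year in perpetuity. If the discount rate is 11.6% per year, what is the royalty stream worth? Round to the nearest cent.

€46206.90

Level perpetuity: PV = C / r = €5,360.00 / 0.116 = €46,206.90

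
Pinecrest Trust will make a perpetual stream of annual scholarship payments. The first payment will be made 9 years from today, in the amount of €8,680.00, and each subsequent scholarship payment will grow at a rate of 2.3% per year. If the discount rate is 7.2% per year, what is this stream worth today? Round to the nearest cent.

€101569.98

Value at end of year 8: C₁ / (r − g) = €8,680.00 / (0.072 − 0.023) = €177,142.8571
Discount to today: PV = €177,142.8571 / (1 + 0.072)^8 = €177,142.8571 / 1.744047 = €101,569.98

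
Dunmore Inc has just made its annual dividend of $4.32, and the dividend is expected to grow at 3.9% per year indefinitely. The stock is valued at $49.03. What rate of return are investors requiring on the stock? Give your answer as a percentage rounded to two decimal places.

D₁ = $4.32 × 1.039 = $4.4885
P = D₁/(r − g) ⇒ r = D₁/P + g = $4.4885/$49.03 + 0.039 = 0.091546 + 0.039 = 0.130546

13.05%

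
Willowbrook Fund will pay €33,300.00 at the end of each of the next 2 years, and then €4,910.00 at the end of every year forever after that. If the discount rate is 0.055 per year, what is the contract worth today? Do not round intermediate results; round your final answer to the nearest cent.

PV of 2-year annuity: €33,300.00 × [1 − (1+0.055)^−2] / 0.055 = 61482.44649
Perpetuity value at year 2: €4,910.00 / 0.055 = 89272.72727
PV of perpetuity: 89272.72727 / (1+0.055)^2 = 80207.29748
Total PV = 61482.44649 + 80207.29748 = 141689.74396

€141689.74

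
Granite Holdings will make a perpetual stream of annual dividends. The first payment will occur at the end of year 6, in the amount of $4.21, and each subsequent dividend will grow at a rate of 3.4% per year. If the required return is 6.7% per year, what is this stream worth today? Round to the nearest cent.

Value at end of year 5: C₁ / (r − g) = $4.21 / (0.067 − 0.034) = $127.5758
Discount to today: PV = $127.5758 / (1 + 0.067)^5 = $127.5758 / 1.383000 = $92.25

$92.25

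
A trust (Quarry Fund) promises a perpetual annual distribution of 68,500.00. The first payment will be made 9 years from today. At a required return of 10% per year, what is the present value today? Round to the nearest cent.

319557.56

Value at end of year 8: C / r = 68,500.00 / 0.1 = 685,000.0000
Discount to today: PV = 685,000.0000 / (1 + 0.1)^8 = 685,000.0000 / 2.143589 = 319,557.56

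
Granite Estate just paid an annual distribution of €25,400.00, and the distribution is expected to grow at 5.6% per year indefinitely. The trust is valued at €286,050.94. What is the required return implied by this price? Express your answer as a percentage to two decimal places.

14.98%

D₁ = €25,400.00 × 1.056 = €26,822.4000
P = D₁/(r − g) ⇒ r = D₁/P + g = €26,822.4000/€286,050.94 + 0.056 = 0.093768 + 0.056 = 0.149768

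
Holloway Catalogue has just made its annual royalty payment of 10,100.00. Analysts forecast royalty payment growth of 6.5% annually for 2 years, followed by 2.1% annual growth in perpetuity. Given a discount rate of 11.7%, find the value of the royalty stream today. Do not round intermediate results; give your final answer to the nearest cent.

D_1 = 10756.50000
D_2 = 11455.67250
Terminal value at year 2: TV = D_2×(1+g_2)/(r−g_2) = 11696.24162/0.096 = 121835.85023
P_0 = D_1/(1+r)^1 + D_2/(1+r)^2 + TV/(1+r)^2
    = 9629.81200 + 9181.51278 + 97649.21405 = 116460.53883

116460.54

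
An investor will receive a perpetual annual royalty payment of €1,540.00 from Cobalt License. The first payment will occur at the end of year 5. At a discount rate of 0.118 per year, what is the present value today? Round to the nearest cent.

€8353.56

Value at end of year 4: C / r = €1,540.00 / 0.118 = €13,050.8475
Discount to today: PV = €13,050.8475 / (1 + 0.118)^4 = €13,050.8475 / 1.562310 = €8,353.56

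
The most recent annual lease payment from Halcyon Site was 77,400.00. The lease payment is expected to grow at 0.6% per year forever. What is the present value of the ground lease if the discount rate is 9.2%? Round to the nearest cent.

905400.00

D₁ = D₀ × (1 + g) = 77,400.00 × 1.006 = 77,864.4000
Growing perpetuity: P = D₁ / (r − g) = 77,864.4000 / (0.092 − 0.006) = 905,400.00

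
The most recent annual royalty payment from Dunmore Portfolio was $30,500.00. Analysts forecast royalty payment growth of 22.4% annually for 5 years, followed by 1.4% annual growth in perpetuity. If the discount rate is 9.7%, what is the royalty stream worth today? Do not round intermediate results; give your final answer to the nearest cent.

D_1 = 37332.00000
D_2 = 45694.36800
D_3 = 55929.90643
D_4 = 68458.20547
D_5 = 83792.84350
Terminal value at year 5: TV = D_5×(1+g_2)/(r−g_2) = 84965.94331/0.083 = 1023686.06395
P_0 = D_1/(1+r)^1 + D_2/(1+r)^2 + D_3/(1+r)^3 + D_4/(1+r)^4 + D_5/(1+r)^5 + TV/(1+r)^5
    = 34030.99362 + 37970.77137 + 42366.65830 + 47271.45830 + 52744.08839 + 644367.53765 = 858751.50763

$858751.51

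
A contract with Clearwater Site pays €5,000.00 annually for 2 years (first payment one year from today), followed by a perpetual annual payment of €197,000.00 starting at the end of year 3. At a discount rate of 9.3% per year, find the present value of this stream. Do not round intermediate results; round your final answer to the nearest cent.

€1781899.60

PV of 2-year annuity: €5,000.00 × [1 − (1+0.093)^−2] / 0.093 = 8759.89517
Perpetuity value at year 2: €197,000.00 / 0.093 = 2118279.56989
PV of perpetuity: 2118279.56989 / (1+0.093)^2 = 1773139.70036
Total PV = 8759.89517 + 1773139.70036 = 1781899.59552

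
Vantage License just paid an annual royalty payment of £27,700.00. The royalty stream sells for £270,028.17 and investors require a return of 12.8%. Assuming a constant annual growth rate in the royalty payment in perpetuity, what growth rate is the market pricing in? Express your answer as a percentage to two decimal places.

2.31%

P = D₀(1+g)/(r−g) ⇒ P(r−g) = D₀(1+g) ⇒ g(P+D₀) = P·r − D₀
g = (P·r − D₀)/(P + D₀) = (£270,028.17×0.128 − £27,700.00) / (£270,028.17 + £27,700.00) = 0.023053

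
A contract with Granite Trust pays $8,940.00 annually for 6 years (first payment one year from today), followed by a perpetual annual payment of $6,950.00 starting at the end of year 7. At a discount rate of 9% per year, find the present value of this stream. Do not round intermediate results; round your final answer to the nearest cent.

$86149.20

PV of 6-year annuity: $8,940.00 × [1 − (1+0.09)^−6] / 0.09 = 40104.11220
Perpetuity value at year 6: $6,950.00 / 0.09 = 77222.22222
PV of perpetuity: 77222.22222 / (1+0.09)^6 = 46045.08802
Total PV = 40104.11220 + 46045.08802 = 86149.20022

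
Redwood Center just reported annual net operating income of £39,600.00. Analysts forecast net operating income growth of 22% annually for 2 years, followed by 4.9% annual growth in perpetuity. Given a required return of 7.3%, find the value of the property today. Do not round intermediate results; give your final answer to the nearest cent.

D_1 = 48312.00000
D_2 = 58940.64000
Terminal value at year 2: TV = D_2×(1+g_2)/(r−g_2) = 61828.73136/0.024 = 2576197.14000
P_0 = D_1/(1+r)^1 + D_2/(1+r)^2 + TV/(1+r)^2
    = 45025.16309 + 51193.56848 + 2237585.55548 = 2333804.28705

£2333804.29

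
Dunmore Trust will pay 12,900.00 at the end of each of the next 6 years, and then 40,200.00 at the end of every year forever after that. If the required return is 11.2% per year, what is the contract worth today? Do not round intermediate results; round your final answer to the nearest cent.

PV of 6-year annuity: 12,900.00 × [1 − (1+0.112)^−6] / 0.112 = 54260.94628
Perpetuity value at year 6: 40,200.00 / 0.112 = 358928.57143
PV of perpetuity: 358928.57143 / (1+0.112)^6 = 189836.32022
Total PV = 54260.94628 + 189836.32022 = 244097.26650

244097.27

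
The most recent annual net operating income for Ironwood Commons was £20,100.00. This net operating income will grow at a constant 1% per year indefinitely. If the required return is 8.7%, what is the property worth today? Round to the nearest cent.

D₁ = D₀ × (1 + g) = £20,100.00 × 1.01 = £20,301.0000
Growing perpetuity: P = D₁ / (r − g) = £20,301.0000 / (0.087 − 0.01) = £263,649.35

£263649.35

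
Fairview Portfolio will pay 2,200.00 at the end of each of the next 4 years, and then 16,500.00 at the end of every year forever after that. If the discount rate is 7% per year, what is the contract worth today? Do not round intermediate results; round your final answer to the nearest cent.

PV of 4-year annuity: 2,200.00 × [1 − (1+0.07)^−4] / 0.07 = 7451.86476
Perpetuity value at year 4: 16,500.00 / 0.07 = 235714.28571
PV of perpetuity: 235714.28571 / (1+0.07)^4 = 179825.29998
Total PV = 7451.86476 + 179825.29998 = 187277.16475

187277.16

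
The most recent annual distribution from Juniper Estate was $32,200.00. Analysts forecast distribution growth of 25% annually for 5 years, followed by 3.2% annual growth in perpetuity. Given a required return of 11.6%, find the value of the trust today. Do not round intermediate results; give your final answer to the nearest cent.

$926561.90

D_1 = 40250.00000
D_2 = 50312.50000
D_3 = 62890.62500
D_4 = 78613.28125
D_5 = 98266.60156
Terminal value at year 5: TV = D_5×(1+g_2)/(r−g_2) = 101411.13281/0.084 = 1207275.39062
P_0 = D_1/(1+r)^1 + D_2/(1+r)^2 + D_3/(1+r)^3 + D_4/(1+r)^4 + D_5/(1+r)^5 + TV/(1+r)^5
    = 36066.30824 + 40396.85063 + 45247.36854 + 50680.29630 + 56765.56485 + 697405.51107 = 926561.89964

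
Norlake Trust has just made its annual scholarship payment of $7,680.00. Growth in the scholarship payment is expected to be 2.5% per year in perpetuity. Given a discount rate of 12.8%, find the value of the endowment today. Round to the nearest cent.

$76427.18

D₁ = D₀ × (1 + g) = $7,680.00 × 1.025 = $7,872.0000
Growing perpetuity: P = D₁ / (r − g) = $7,872.0000 / (0.128 − 0.025) = $76,427.18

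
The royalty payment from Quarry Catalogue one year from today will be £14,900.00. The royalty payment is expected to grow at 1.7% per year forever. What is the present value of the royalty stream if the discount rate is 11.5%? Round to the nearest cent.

Growing perpetuity: P = D₁ / (r − g) = £14,900.0000 / (0.115 − 0.017) = £152,040.82

£152040.82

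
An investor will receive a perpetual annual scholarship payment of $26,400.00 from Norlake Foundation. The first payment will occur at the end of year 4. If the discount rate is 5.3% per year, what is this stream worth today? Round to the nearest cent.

Value at end of year 3: C / r = $26,400.00 / 0.053 = $498,113.2075
Discount to today: PV = $498,113.2075 / (1 + 0.053)^3 = $498,113.2075 / 1.167576 = $426,621.70

$426621.70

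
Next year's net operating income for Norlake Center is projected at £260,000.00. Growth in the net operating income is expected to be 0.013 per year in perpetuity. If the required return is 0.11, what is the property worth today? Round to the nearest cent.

Growing perpetuity: P = D₁ / (r − g) = £260,000.0000 / (0.11 − 0.013) = £2,680,412.37

£2680412.37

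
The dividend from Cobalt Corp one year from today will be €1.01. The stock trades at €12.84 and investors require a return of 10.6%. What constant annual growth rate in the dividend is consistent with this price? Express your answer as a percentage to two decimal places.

2.73%

P = D₁/(r−g) ⇒ g = r − D₁/P = 0.106 − €1.01/€12.84 = 0.027340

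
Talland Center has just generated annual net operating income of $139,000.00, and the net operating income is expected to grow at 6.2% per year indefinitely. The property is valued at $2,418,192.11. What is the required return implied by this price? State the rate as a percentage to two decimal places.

12.30%

D₁ = $139,000.00 × 1.062 = $147,618.0000
P = D₁/(r − g) ⇒ r = D₁/P + g = $147,618.0000/$2,418,192.11 + 0.062 = 0.061045 + 0.062 = 0.123045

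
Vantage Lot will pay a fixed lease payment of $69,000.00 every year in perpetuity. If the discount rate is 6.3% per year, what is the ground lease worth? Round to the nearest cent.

Level perpetuity: PV = C / r = $69,000.00 / 0.063 = $1,095,238.10

$1095238.10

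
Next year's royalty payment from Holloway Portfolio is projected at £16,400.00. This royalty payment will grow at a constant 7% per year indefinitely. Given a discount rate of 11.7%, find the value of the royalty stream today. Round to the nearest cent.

£348936.17

Growing perpetuity: P = D₁ / (r − g) = £16,400.0000 / (0.117 − 0.07) = £348,936.17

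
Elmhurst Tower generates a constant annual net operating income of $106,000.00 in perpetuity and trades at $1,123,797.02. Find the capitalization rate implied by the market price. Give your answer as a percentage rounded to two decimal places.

9.43%

P = C/r ⇒ r = C/P = $106,000.00/$1,123,797.02 = 0.094323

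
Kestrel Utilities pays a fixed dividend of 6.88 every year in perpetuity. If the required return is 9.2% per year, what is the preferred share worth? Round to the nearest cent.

74.78

Level perpetuity: PV = C / r = 6.88 / 0.092 = 74.78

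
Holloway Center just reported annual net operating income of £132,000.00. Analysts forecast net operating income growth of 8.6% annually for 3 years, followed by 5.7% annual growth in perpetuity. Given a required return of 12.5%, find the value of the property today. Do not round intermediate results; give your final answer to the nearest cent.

D_1 = 143352.00000
D_2 = 155680.27200
D_3 = 169068.77539
Terminal value at year 3: TV = D_3×(1+g_2)/(r−g_2) = 178705.69559/0.068 = 2628024.93514
P_0 = D_1/(1+r)^1 + D_2/(1+r)^2 + D_3/(1+r)^3 + TV/(1+r)^3
    = 127424.00000 + 123006.63467 + 118742.40466 + 1845745.90781 = 2214918.94714

£2214918.95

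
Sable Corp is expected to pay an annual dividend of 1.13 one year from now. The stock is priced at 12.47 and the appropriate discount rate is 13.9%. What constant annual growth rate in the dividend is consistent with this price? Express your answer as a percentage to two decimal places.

4.84%

P = D₁/(r−g) ⇒ g = r − D₁/P = 0.139 − 1.13/12.47 = 0.048383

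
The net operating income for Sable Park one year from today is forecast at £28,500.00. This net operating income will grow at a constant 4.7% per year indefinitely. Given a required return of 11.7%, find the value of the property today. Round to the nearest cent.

£407142.86

Growing perpetuity: P = D₁ / (r − g) = £28,500.0000 / (0.117 − 0.047) = £407,142.86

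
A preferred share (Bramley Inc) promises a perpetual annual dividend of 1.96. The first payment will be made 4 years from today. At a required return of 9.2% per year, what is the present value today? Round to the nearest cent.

Value at end of year 3: C / r = 1.96 / 0.092 = 21.3043
Discount to today: PV = 21.3043 / (1 + 0.092)^3 = 21.3043 / 1.302171 = 16.36

16.36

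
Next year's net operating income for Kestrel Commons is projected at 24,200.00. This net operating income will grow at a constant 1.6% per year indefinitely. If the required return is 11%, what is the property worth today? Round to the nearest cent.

257446.81

Growing perpetuity: P = D₁ / (r − g) = 24,200.0000 / (0.11 − 0.016) = 257,446.81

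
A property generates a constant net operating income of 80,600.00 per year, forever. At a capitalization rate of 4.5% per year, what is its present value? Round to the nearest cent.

Level perpetuity: PV = C / r = 80,600.00 / 0.045 = 1,791,111.11

1791111.11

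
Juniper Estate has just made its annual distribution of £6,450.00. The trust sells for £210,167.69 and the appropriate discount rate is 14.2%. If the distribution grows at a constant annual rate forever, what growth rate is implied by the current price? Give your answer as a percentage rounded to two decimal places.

10.80%

P = D₀(1+g)/(r−g) ⇒ P(r−g) = D₀(1+g) ⇒ g(P+D₀) = P·r − D₀
g = (P·r − D₀)/(P + D₀) = (£210,167.69×0.142 − £6,450.00) / (£210,167.69 + £6,450.00) = 0.107996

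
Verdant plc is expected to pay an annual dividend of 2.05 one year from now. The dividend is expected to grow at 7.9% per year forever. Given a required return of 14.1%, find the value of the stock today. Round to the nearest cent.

33.06

Growing perpetuity: P = D₁ / (r − g) = 2.0500 / (0.141 − 0.079) = 33.06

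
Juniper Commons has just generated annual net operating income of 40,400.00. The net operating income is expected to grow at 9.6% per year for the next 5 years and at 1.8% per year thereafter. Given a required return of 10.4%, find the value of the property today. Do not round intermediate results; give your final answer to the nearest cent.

D_1 = 44278.40000
D_2 = 48529.12640
D_3 = 53187.92253
D_4 = 58293.96310
D_5 = 63890.18356
Terminal value at year 5: TV = D_5×(1+g_2)/(r−g_2) = 65040.20686/0.086 = 756281.47511
P_0 = D_1/(1+r)^1 + D_2/(1+r)^2 + D_3/(1+r)^3 + D_4/(1+r)^4 + D_5/(1+r)^5 + TV/(1+r)^5
    = 40107.24638 + 39816.61416 + 39528.08797 + 39241.65255 + 38957.29275 + 461145.62809 = 658796.52188

658796.52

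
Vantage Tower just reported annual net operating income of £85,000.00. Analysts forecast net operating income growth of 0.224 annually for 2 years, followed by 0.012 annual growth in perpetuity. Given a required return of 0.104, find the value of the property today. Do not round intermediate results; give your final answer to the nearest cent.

£1348029.30

D_1 = 104040.00000
D_2 = 127344.96000
Terminal value at year 2: TV = D_2×(1+g_2)/(r−g_2) = 128873.09952/0.092 = 1400794.56000
P_0 = D_1/(1+r)^1 + D_2/(1+r)^2 + TV/(1+r)^2
    = 94239.13043 + 104482.51418 + 1149307.65595 = 1348029.30057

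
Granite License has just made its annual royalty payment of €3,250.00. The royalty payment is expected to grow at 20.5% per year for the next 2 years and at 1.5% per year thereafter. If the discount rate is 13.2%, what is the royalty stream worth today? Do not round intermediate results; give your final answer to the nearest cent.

€39090.35

D_1 = 3916.25000
D_2 = 4719.08125
Terminal value at year 2: TV = D_2×(1+g_2)/(r−g_2) = 4789.86747/0.117 = 40939.03819
P_0 = D_1/(1+r)^1 + D_2/(1+r)^2 + TV/(1+r)^2
    = 3459.58481 + 3682.68524 + 31948.08135 = 39090.35139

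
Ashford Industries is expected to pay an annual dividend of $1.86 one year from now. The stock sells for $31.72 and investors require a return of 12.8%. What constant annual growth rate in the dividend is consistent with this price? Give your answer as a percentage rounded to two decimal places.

P = D₁/(r−g) ⇒ g = r − D₁/P = 0.128 − $1.86/$31.72 = 0.069362

6.94%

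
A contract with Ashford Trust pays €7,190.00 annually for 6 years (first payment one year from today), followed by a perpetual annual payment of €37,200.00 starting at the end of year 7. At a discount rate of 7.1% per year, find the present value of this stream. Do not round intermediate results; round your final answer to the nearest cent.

€381340.33

PV of 6-year annuity: €7,190.00 × [1 − (1+0.071)^−6] / 0.071 = 34165.87571
Perpetuity value at year 6: €37,200.00 / 0.071 = 523943.66197
PV of perpetuity: 523943.66197 / (1+0.071)^6 = 347174.45800
Total PV = 34165.87571 + 347174.45800 = 381340.33372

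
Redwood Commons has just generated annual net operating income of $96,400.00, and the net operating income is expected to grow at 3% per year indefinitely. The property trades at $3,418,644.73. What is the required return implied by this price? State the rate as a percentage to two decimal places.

5.90%

D₁ = $96,400.00 × 1.03 = $99,292.0000
P = D₁/(r − g) ⇒ r = D₁/P + g = $99,292.0000/$3,418,644.73 + 0.03 = 0.029044 + 0.03 = 0.059044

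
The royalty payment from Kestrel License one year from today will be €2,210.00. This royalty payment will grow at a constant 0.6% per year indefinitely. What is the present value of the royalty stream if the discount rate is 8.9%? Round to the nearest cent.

€26626.51

Growing perpetuity: P = D₁ / (r − g) = €2,210.0000 / (0.089 − 0.006) = €26,626.51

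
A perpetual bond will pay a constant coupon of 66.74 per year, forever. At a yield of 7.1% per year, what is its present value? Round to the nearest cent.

940.00

Level perpetuity: PV = C / r = 66.74 / 0.071 = 940.00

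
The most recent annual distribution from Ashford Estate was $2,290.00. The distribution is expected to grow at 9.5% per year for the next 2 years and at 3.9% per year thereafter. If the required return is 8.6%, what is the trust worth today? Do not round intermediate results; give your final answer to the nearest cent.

$56103.25

D_1 = 2507.55000
D_2 = 2745.76725
Terminal value at year 2: TV = D_2×(1+g_2)/(r−g_2) = 2852.85217/0.047 = 60698.98240
P_0 = D_1/(1+r)^1 + D_2/(1+r)^2 + TV/(1+r)^2
    = 2308.97790 + 2328.11308 + 51466.15929 = 56103.25026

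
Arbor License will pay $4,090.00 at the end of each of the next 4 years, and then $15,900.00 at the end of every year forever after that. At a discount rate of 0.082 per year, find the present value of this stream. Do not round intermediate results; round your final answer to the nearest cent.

PV of 4-year annuity: $4,090.00 × [1 − (1+0.082)^−4] / 0.082 = 13486.51060
Perpetuity value at year 4: $15,900.00 / 0.082 = 193902.43902
PV of perpetuity: 193902.43902 / (1+0.082)^4 = 141473.21689
Total PV = 13486.51060 + 141473.21689 = 154959.72749

$154959.73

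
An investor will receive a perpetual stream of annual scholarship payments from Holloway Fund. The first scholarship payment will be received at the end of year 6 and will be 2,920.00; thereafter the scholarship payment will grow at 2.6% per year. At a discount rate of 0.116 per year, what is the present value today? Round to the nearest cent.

18742.15

Value at end of year 5: C₁ / (r − g) = 2,920.00 / (0.116 − 0.026) = 32,444.4444
Discount to today: PV = 32,444.4444 / (1 + 0.116)^5 = 32,444.4444 / 1.731095 = 18,742.15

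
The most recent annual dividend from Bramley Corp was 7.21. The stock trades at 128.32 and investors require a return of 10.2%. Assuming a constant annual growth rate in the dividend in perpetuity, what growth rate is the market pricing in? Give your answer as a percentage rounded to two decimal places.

P = D₀(1+g)/(r−g) ⇒ P(r−g) = D₀(1+g) ⇒ g(P+D₀) = P·r − D₀
g = (P·r − D₀)/(P + D₀) = (128.32×0.102 − 7.21) / (128.32 + 7.21) = 0.043375

4.34%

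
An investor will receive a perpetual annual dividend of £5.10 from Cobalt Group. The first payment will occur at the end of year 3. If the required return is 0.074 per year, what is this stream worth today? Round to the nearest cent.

£59.75

Value at end of year 2: C / r = £5.10 / 0.074 = £68.9189
Discount to today: PV = £68.9189 / (1 + 0.074)^2 = £68.9189 / 1.153476 = £59.75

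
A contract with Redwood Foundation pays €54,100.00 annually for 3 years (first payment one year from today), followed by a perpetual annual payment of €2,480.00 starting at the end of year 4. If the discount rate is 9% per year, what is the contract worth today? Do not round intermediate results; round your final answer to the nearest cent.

€158220.99

PV of 3-year annuity: €54,100.00 × [1 − (1+0.09)^−3] / 0.09 = 136943.04143
Perpetuity value at year 3: €2,480.00 / 0.09 = 27555.55556
PV of perpetuity: 27555.55556 / (1+0.09)^3 = 21277.94478
Total PV = 136943.04143 + 21277.94478 = 158220.98621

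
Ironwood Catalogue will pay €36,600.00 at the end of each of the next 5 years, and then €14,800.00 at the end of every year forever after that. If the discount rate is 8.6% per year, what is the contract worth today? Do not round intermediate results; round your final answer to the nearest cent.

€257774.84

PV of 5-year annuity: €36,600.00 × [1 − (1+0.086)^−5] / 0.086 = 143851.12768
Perpetuity value at year 5: €14,800.00 / 0.086 = 172093.02326
PV of perpetuity: 172093.02326 / (1+0.086)^5 = 113923.71480
Total PV = 143851.12768 + 113923.71480 = 257774.84247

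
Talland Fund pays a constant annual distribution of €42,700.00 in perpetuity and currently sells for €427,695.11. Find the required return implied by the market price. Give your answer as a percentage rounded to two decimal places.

9.98%

P = C/r ⇒ r = C/P = €42,700.00/€427,695.11 = 0.099837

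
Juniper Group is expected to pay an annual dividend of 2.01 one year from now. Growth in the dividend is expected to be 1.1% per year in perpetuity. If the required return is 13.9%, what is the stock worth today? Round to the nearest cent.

15.70

Growing perpetuity: P = D₁ / (r − g) = 2.0100 / (0.139 − 0.011) = 15.70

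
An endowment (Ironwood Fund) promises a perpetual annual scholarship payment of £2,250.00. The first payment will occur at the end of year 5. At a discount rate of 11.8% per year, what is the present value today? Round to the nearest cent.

Value at end of year 4: C / r = £2,250.00 / 0.118 = £19,067.7966
Discount to today: PV = £19,067.7966 / (1 + 0.118)^4 = £19,067.7966 / 1.562310 = £12,204.87

£12204.87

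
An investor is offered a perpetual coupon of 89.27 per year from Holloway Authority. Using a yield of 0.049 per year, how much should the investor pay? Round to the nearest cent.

Level perpetuity: PV = C / r = 89.27 / 0.049 = 1,821.84

1821.84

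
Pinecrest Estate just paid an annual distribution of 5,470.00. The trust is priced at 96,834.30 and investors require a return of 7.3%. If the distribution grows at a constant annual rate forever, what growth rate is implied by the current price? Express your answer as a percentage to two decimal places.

P = D₀(1+g)/(r−g) ⇒ P(r−g) = D₀(1+g) ⇒ g(P+D₀) = P·r − D₀
g = (P·r − D₀)/(P + D₀) = (96,834.30×0.073 − 5,470.00) / (96,834.30 + 5,470.00) = 0.015629

1.56%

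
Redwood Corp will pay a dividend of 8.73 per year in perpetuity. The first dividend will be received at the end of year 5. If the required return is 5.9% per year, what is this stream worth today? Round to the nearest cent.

117.65

Value at end of year 4: C / r = 8.73 / 0.059 = 147.9661
Discount to today: PV = 147.9661 / (1 + 0.059)^4 = 147.9661 / 1.257720 = 117.65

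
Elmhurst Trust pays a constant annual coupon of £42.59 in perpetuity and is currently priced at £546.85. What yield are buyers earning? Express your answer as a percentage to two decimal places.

P = C/r ⇒ r = C/P = £42.59/£546.85 = 0.077882

7.79%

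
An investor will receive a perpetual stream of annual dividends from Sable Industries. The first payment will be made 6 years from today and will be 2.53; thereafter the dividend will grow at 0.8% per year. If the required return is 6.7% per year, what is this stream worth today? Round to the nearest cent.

Value at end of year 5: C₁ / (r − g) = 2.53 / (0.067 − 0.008) = 42.8814
Discount to today: PV = 42.8814 / (1 + 0.067)^5 = 42.8814 / 1.383000 = 31.01

31.01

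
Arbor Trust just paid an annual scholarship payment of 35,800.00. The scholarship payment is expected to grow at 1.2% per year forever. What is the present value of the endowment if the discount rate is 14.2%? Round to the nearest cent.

D₁ = D₀ × (1 + g) = 35,800.00 × 1.012 = 36,229.6000
Growing perpetuity: P = D₁ / (r − g) = 36,229.6000 / (0.142 − 0.012) = 278,689.23

278689.23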